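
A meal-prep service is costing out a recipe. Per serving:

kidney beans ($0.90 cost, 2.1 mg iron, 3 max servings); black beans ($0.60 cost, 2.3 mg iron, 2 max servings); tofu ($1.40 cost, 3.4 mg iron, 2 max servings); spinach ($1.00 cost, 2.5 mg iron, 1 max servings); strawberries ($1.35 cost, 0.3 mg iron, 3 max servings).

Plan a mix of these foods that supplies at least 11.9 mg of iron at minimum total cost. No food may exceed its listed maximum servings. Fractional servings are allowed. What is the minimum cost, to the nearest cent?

Cost per mg of iron: black beans $0.2609, spinach $0.4000, tofu $0.4118, kidney beans $0.4286, strawberries $4.5000.
Take 2 servings of black beans: +4.6 mg iron for $1.20 (total $1.20, still need 7.3 mg).
Take 1 serving of spinach: +2.5 mg iron for $1.00 (total $2.20, still need 4.8 mg).
Take 1.412 servings of tofu: +4.8 mg iron for $1.98 (total $4.18, still need 0.0 mg).
Filling from the cheapest source first is optimal under one linear minimum: $4.18.

$4.18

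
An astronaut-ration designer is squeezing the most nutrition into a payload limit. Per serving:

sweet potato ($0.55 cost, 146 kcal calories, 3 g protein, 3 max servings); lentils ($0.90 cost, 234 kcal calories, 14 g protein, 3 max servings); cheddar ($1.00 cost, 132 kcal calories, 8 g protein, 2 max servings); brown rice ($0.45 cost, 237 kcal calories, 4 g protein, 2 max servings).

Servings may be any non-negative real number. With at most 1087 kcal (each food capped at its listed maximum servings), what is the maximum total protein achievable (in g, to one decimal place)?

60.5 g

Protein per kcal: cheddar 0.06061, lentils 0.05983, sweet potato 0.02055, brown rice 0.01688.
Take 2 servings of cheddar: uses 264 kcal, +16.0 g protein (running total 16.0 g).
Take 3 servings of lentils: uses 702 kcal, +42.0 g protein (running total 58.0 g).
Take 0.8288 servings of sweet potato: uses 121 kcal, +2.5 g protein (running total 60.5 g).
Greedy by best ratio exhausts the calories allowance optimally: 60.5 g.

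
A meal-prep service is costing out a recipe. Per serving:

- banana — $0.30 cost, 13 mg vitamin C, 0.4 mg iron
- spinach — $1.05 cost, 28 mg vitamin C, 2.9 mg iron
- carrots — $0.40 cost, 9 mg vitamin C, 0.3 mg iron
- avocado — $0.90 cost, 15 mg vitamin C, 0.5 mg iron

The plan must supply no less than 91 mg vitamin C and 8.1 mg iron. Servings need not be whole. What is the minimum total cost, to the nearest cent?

$3.15

Minimising a linear cost over {vitamin C ≥ 91, iron ≥ 8.1, servings ≥ 0} — the optimum is at a vertex, using one or two foods.
banana only: max(91/13, 8.1/0.4) = 20.25 servings → $6.08.
spinach only: max(91/28, 8.1/2.9) = 3.25 servings → $3.41.
carrots only: max(91/9, 8.1/0.3) = 27 servings → $10.80.
avocado only: max(91/15, 8.1/0.5) = 16.2 servings → $14.58.
banana + spinach with both tight: 1.4 servings and 2.6 servings → $3.15.
banana + carrots with both targets exact would need a negative amount; discard.
banana + avocado: intersection lies outside the first quadrant.
spinach + carrots with both tight: 2.576 servings and 2.096 servings → $3.54.
spinach + avocado with both tight: 2.576 servings and 1.258 servings → $3.84.
carrots + avocado (both tight): parallel constraints — no distinct corner.
So the least-cost plan costs $3.15.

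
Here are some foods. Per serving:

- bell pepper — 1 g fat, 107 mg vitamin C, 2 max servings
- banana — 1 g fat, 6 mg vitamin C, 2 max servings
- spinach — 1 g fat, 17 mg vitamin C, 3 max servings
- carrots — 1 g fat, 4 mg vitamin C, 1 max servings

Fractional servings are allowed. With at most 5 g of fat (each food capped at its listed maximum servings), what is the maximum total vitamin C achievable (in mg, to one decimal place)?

Vitamin C per g fat: bell pepper 107, spinach 17, banana 6, carrots 4.
Take 2 servings of bell pepper: uses 2 g fat, +214.0 mg vitamin C (running total 214.0 mg).
Take 3 servings of spinach: uses 3 g fat, +51.0 mg vitamin C (running total 265.0 mg).
Filling greedily by vitamin C-per-g fat is optimal for one linear limit, giving 265.0 mg.

265.0 mg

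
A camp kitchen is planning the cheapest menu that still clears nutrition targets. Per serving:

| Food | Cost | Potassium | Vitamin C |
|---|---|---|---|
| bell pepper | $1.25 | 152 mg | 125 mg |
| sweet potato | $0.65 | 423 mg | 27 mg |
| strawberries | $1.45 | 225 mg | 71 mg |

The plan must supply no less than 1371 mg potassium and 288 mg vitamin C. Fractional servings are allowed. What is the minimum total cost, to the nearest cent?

For a min-cost LP with two ≥-constraints, a basic feasible solution has at most two positive variables.
bell pepper only: max(1371/152, 288/125) = 9.02 servings → $11.27.
sweet potato only: max(1371/423, 288/27) = 10.67 servings → $6.93.
strawberries only: max(1371/225, 288/71) = 6.093 servings → $8.84.
bell pepper + sweet potato with both tight: 1.739 servings and 2.616 servings → $3.87.
bell pepper + strawberries: the both-tight solution has a negative serving — not a feasible corner.
sweet potato + strawberries with both tight: 1.358 servings and 3.54 servings → $6.02.
The minimum over all feasible corners is $3.87.

$3.87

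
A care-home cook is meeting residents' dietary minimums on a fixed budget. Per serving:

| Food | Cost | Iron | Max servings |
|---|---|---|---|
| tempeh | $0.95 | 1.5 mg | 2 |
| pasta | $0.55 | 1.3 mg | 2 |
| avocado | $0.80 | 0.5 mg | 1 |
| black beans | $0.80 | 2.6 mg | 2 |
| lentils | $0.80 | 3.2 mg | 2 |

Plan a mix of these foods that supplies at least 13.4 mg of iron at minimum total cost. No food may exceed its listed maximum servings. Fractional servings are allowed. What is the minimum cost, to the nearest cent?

Cost per mg of iron: lentils $0.2500, black beans $0.3077, pasta $0.4231, tempeh $0.6333, avocado $1.6000.
Take 2 servings of lentils: +6.4 mg iron for $1.60 (total $1.60, still need 7.0 mg).
Take 2 servings of black beans: +5.2 mg iron for $1.60 (total $3.20, still need 1.8 mg).
Take 1.385 servings of pasta: +1.8 mg iron for $0.76 (total $3.96, still need 0.0 mg).
Greedy by cheapest-per-mg is optimal for a single linear constraint, so the minimum cost is $3.96.

$3.96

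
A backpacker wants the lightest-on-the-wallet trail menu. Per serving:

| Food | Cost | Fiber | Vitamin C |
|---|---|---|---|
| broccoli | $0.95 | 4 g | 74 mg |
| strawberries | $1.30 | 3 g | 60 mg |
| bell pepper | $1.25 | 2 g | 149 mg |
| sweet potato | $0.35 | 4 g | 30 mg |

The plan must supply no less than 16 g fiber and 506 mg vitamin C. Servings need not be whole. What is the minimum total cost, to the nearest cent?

At the optimum either one food covers both requirements or two foods hit both targets exactly; no other combination can be cheaper.
broccoli only: max(16/4, 506/74) = 6.838 servings → $6.50.
strawberries only: max(16/3, 506/60) = 8.433 servings → $10.96.
bell pepper only: max(16/2, 506/149) = 8 servings → $10.00.
sweet potato only: max(16/4, 506/30) = 16.87 servings → $5.90.
broccoli + strawberries with both targets exact would need a negative amount; discard.
broccoli + bell pepper with both tight: 3.062 servings and 1.875 servings → $5.25.
broccoli + sweet potato: intersection lies outside the first quadrant.
strawberries + bell pepper with both tight: 4.196 servings and 1.706 servings → $7.59.
strawberries + sweet potato: the both-tight solution has a negative serving — not a feasible corner.
bell pepper + sweet potato with both tight: 2.881 servings and 2.56 servings → $4.50.
The minimum over all feasible corners is $4.50.

$4.50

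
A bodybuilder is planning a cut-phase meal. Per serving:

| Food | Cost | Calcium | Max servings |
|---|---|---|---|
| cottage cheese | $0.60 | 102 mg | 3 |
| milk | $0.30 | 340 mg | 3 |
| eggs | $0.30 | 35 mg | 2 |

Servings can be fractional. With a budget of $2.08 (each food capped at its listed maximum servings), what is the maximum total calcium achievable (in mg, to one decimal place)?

Calcium per dollar: milk 1133, cottage cheese 170, eggs 116.7.
Take 3 servings of milk: spends $0.90, +1020.0 mg calcium (running total 1020.0 mg).
Take 1.967 servings of cottage cheese: spends $1.18, +200.6 mg calcium (running total 1220.6 mg).
Greedy by best ratio exhausts the cost allowance optimally: 1220.6 mg.

1220.6 mg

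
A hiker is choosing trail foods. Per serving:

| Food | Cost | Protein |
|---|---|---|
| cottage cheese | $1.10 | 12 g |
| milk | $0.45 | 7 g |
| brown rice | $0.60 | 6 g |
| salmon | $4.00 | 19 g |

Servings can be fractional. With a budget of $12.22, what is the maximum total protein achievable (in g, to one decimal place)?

190.1 g

Protein per dollar: milk 15.56, cottage cheese 10.91, brown rice 10, salmon 4.75.
With no serving limits, spend the whole cost allowance on milk: $12.22 / $0.45 × 7 g = 190.1 g.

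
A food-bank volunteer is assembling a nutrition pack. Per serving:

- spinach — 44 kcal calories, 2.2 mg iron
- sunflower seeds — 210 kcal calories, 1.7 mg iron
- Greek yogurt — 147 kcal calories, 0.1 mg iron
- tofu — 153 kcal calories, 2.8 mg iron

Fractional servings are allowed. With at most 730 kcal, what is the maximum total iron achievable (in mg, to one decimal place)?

Iron per kcal: spinach 0.05, tofu 0.0183, sunflower seeds 0.008095, Greek yogurt 0.0006803.
With no serving limits, spend the whole calories allowance on spinach: 730 kcal / 44 kcal × 2.2 mg = 36.5 mg.

36.5 mg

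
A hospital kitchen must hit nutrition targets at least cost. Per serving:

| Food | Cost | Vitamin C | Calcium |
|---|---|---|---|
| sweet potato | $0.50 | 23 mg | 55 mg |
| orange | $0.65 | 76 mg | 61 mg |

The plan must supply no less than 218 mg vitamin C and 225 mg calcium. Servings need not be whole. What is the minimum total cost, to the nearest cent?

$2.28

A basic optimal solution has at most two foods positive. Try each food alone and each pair with both targets met exactly.
sweet potato only: max(218/23, 225/55) = 9.478 servings → $4.74.
orange only: max(218/76, 225/61) = 3.689 servings → $2.40.
sweet potato + orange with both tight: 1.369 servings and 2.454 servings → $2.28.
The minimum over all feasible corners is $2.28.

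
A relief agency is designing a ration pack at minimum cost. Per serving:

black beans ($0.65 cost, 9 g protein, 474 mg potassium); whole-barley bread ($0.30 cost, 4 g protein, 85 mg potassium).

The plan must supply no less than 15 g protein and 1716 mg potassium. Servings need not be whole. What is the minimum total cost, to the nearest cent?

$2.35

At the optimum either one food covers both requirements or two foods hit both targets exactly; no other combination can be cheaper.
black beans only: max(15/9, 1716/474) = 3.62 servings → $2.35.
whole-barley bread only: max(15/4, 1716/85) = 20.19 servings → $6.06.
black beans + whole-barley bread: intersection lies outside the first quadrant.
The minimum over all feasible corners is $2.35.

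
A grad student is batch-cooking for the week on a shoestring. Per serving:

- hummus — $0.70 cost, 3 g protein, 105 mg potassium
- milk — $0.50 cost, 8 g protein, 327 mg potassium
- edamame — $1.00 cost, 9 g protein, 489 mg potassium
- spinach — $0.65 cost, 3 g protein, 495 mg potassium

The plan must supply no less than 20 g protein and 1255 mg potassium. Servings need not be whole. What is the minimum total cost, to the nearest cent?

Two binding constraints pin down two serving amounts, so the optimal mix uses at most two foods. The candidates are each food alone (scaled to the tighter of protein/potassium) and each pair with both constraints tight.
hummus only: max(20/3, 1255/105) = 11.95 servings → $8.37.
milk only: max(20/8, 1255/327) = 3.838 servings → $1.92.
edamame only: max(20/9, 1255/489) = 2.566 servings → $2.57.
spinach only: max(20/3, 1255/495) = 6.667 servings → $4.33.
hummus + milk: intersection lies outside the first quadrant.
hummus + edamame: the both-tight solution has a negative serving — not a feasible corner.
hummus + spinach with both tight: 5.244 servings and 1.423 servings → $4.60.
milk + edamame: the both-tight solution has a negative serving — not a feasible corner.
milk + spinach with both tight: 2.059 servings and 1.175 servings → $1.79.
edamame + spinach with both tight: 2.053 servings and 0.507 servings → $2.38.
Cheapest feasible corner: $1.79.

$1.79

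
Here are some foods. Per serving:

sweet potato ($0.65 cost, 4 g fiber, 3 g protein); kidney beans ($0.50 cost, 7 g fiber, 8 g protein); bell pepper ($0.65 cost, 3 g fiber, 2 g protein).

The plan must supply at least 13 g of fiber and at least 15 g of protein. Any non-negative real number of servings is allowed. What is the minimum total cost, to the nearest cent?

$0.94

The cheapest plan sits at a corner of the feasible region — with two constraints it uses at most two foods.
sweet potato only: max(13/4, 15/3) = 5 servings → $3.25.
kidney beans only: max(13/7, 15/8) = 1.875 servings → $0.94.
bell pepper only: max(13/3, 15/2) = 7.5 servings → $4.88.
sweet potato + kidney beans with both targets exact would need a negative amount; discard.
sweet potato + bell pepper: the both-tight solution has a negative serving — not a feasible corner.
kidney beans + bell pepper with both targets exact would need a negative amount; discard.
Cheapest feasible corner: $0.94.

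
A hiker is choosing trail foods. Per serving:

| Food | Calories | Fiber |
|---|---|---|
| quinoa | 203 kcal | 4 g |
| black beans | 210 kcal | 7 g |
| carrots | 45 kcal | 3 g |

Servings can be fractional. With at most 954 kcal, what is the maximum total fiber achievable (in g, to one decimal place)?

Fiber per kcal: carrots 0.06667, black beans 0.03333, quinoa 0.0197.
With no serving limits, spend the whole calories allowance on carrots: 954 kcal / 45 kcal × 3 g = 63.6 g.

63.6 g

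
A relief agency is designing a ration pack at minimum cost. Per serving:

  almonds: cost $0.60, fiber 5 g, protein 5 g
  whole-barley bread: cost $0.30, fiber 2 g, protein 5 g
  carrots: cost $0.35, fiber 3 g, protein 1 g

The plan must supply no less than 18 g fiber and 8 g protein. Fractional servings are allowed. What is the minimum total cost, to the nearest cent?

The cheapest plan sits at a corner of the feasible region — with two constraints it uses at most two foods.
almonds only: max(18/5, 8/5) = 3.6 servings → $2.16.
whole-barley bread only: max(18/2, 8/5) = 9 servings → $2.70.
carrots only: max(18/3, 8/1) = 8 servings → $2.80.
almonds + whole-barley bread with both targets exact would need a negative amount; discard.
almonds + carrots with both tight: 0.6 servings and 5 servings → $2.11.
whole-barley bread + carrots with both tight: 0.4615 servings and 5.692 servings → $2.13.
The minimum over all feasible corners is $2.11.

$2.11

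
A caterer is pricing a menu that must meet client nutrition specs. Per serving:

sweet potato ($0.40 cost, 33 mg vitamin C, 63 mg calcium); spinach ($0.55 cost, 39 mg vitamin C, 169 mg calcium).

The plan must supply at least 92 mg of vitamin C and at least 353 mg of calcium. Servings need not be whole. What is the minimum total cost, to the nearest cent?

For a min-cost LP with two ≥-constraints, a basic feasible solution has at most two positive variables.
sweet potato only: max(92/33, 353/63) = 5.603 servings → $2.24.
spinach only: max(92/39, 353/169) = 2.359 servings → $1.30.
sweet potato + spinach with both tight: 0.5708 servings and 1.876 servings → $1.26.
Cheapest feasible corner: $1.26.

$1.26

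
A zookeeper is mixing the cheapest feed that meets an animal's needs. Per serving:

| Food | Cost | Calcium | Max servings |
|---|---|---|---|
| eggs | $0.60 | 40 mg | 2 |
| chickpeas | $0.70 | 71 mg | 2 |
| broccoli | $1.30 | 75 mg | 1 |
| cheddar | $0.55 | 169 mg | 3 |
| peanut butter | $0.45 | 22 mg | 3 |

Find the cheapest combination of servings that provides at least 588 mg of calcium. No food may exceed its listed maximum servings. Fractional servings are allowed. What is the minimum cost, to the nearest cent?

Cost per mg of calcium: cheddar $0.0033, chickpeas $0.0099, eggs $0.0150, broccoli $0.0173, peanut butter $0.0205.
Take 3 servings of cheddar: +507.0 mg calcium for $1.65 (total $1.65, still need 81.0 mg).
Take 1.141 servings of chickpeas: +81.0 mg calcium for $0.80 (total $2.45, still need 0.0 mg).
Greedy by cheapest-per-mg is optimal for a single linear constraint, so the minimum cost is $2.45.

$2.45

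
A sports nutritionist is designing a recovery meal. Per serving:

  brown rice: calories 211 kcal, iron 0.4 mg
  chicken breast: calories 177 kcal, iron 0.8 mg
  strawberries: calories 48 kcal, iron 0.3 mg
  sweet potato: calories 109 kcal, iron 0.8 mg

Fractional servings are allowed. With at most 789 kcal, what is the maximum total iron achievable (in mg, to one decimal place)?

5.8 mg

Iron per kcal: sweet potato 0.007339, strawberries 0.00625, chicken breast 0.00452, brown rice 0.001896.
With no serving limits, spend the whole calories allowance on sweet potato: 789 kcal / 109 kcal × 0.8 mg = 5.8 mg.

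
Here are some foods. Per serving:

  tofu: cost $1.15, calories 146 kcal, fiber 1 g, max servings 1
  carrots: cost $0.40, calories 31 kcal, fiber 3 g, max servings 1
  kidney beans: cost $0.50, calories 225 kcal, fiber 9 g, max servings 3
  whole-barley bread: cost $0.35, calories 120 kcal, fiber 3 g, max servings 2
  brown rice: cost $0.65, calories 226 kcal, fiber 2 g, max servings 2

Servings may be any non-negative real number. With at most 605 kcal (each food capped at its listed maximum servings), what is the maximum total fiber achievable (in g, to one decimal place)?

26.0 g

Fiber per kcal: carrots 0.09677, kidney beans 0.04, whole-barley bread 0.025, brown rice 0.00885, tofu 0.006849.
Take 1 serving of carrots: uses 31 kcal, +3.0 g fiber (running total 3.0 g).
Take 2.551 servings of kidney beans: uses 574 kcal, +23.0 g fiber (running total 26.0 g).
Filling greedily by fiber-per-kcal is optimal for one linear limit, giving 26.0 g.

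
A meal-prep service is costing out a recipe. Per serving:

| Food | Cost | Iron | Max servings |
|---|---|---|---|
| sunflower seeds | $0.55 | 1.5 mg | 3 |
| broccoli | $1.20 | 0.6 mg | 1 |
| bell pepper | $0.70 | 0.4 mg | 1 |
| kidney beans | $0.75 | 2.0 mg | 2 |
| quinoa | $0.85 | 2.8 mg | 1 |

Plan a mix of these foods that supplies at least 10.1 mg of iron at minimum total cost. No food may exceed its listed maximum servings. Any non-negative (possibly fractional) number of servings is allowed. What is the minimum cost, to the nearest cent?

$3.55

Cost per mg of iron: quinoa $0.3036, sunflower seeds $0.3667, kidney beans $0.3750, bell pepper $1.7500, broccoli $2.0000.
Take 1 serving of quinoa: +2.8 mg iron for $0.85 (total $0.85, still need 7.3 mg).
Take 3 servings of sunflower seeds: +4.5 mg iron for $1.65 (total $2.50, still need 2.8 mg).
Take 1.4 servings of kidney beans: +2.8 mg iron for $1.05 (total $3.55, still need 0.0 mg).
Filling from the cheapest source first is optimal under one linear minimum: $3.55.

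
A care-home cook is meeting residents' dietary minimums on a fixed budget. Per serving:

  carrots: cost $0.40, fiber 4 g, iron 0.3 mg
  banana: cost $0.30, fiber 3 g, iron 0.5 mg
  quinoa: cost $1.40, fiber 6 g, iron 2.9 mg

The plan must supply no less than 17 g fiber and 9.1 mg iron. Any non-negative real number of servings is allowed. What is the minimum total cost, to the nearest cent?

$4.39

Compare the cost at each extreme point of the feasible region.
carrots only: max(17/4, 9.1/0.3) = 30.33 servings → $12.13.
banana only: max(17/3, 9.1/0.5) = 18.2 servings → $5.46.
quinoa only: max(17/6, 9.1/2.9) = 3.138 servings → $4.39.
carrots + banana: the both-tight solution has a negative serving — not a feasible corner.
carrots + quinoa: intersection lies outside the first quadrant.
banana + quinoa: intersection lies outside the first quadrant.
So the least-cost plan costs $4.39.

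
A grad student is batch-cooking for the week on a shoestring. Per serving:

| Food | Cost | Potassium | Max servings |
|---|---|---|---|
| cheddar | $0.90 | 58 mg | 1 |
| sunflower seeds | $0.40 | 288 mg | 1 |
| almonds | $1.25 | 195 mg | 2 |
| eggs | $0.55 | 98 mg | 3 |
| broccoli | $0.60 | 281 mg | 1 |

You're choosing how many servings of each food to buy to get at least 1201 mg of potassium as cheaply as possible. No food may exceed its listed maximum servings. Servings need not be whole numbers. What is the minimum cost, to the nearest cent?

Cost per mg of potassium: sunflower seeds $0.0014, broccoli $0.0021, eggs $0.0056, almonds $0.0064, cheddar $0.0155.
Take 1 serving of sunflower seeds: +288.0 mg potassium for $0.40 (total $0.40, still need 913.0 mg).
Take 1 serving of broccoli: +281.0 mg potassium for $0.60 (total $1.00, still need 632.0 mg).
Take 3 servings of eggs: +294.0 mg potassium for $1.65 (total $2.65, still need 338.0 mg).
Take 1.733 servings of almonds: +338.0 mg potassium for $2.17 (total $4.82, still need 0.0 mg).
Greedy by cheapest-per-mg is optimal for a single linear constraint, so the minimum cost is $4.82.

$4.82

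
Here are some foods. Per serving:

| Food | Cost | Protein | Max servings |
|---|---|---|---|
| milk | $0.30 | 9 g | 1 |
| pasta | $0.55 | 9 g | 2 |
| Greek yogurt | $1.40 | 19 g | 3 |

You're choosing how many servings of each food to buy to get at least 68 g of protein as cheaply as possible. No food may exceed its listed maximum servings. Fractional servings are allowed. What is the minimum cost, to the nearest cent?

Cost per g of protein: milk $0.0333, pasta $0.0611, Greek yogurt $0.0737.
Take 1 serving of milk: +9.0 g protein for $0.30 (total $0.30, still need 59.0 g).
Take 2 servings of pasta: +18.0 g protein for $1.10 (total $1.40, still need 41.0 g).
Take 2.158 servings of Greek yogurt: +41.0 g protein for $3.02 (total $4.42, still need 0.0 g).
Greedy by cheapest-per-g is optimal for a single linear constraint, so the minimum cost is $4.42.

$4.42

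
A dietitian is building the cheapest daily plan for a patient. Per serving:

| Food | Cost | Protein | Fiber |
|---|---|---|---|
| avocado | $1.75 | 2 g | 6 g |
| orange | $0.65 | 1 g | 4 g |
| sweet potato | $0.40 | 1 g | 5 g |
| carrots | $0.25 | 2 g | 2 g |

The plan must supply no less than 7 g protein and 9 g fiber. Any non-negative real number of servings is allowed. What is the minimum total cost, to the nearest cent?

$1.01

With two linear requirements the optimum uses one or two foods; enumerate the corners.
avocado only: max(7/2, 9/6) = 3.5 servings → $6.12.
orange only: max(7/1, 9/4) = 7 servings → $4.55.
sweet potato only: max(7/1, 9/5) = 7 servings → $2.80.
carrots only: max(7/2, 9/2) = 4.5 servings → $1.12.
avocado + orange: intersection lies outside the first quadrant.
avocado + sweet potato: the both-tight solution has a negative serving — not a feasible corner.
avocado + carrots with both tight: 0.5 servings and 3 servings → $1.62.
orange + sweet potato with both targets exact would need a negative amount; discard.
orange + carrots with both tight: 0.6667 servings and 3.167 servings → $1.23.
sweet potato + carrots with both tight: 0.5 servings and 3.25 servings → $1.01.
The minimum over all feasible corners is $1.01.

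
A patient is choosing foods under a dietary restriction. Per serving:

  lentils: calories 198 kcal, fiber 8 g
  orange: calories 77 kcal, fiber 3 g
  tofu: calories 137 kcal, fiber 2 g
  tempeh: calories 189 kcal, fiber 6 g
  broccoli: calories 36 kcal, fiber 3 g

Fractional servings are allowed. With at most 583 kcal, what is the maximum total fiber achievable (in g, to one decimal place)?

48.6 g

Fiber per kcal: broccoli 0.08333, lentils 0.0404, orange 0.03896, tempeh 0.03175, tofu 0.0146.
With no serving limits, spend the whole calories allowance on broccoli: 583 kcal / 36 kcal × 3 g = 48.6 g.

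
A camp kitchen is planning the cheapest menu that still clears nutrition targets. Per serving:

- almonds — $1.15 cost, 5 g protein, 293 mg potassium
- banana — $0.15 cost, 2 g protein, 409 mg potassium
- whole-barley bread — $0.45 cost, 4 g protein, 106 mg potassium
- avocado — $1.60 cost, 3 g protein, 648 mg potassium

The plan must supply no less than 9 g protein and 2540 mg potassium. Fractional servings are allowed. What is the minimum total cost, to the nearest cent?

A basic optimal solution has at most two foods positive. Try each food alone and each pair with both targets met exactly.
almonds only: max(9/5, 2540/293) = 8.669 servings → $9.97.
banana only: max(9/2, 2540/409) = 6.21 servings → $0.93.
whole-barley bread only: max(9/4, 2540/106) = 23.96 servings → $10.78.
avocado only: max(9/3, 2540/648) = 3.92 servings → $6.27.
almonds + banana: intersection lies outside the first quadrant.
almonds + whole-barley bread: intersection lies outside the first quadrant.
almonds + avocado: the both-tight solution has a negative serving — not a feasible corner.
banana + whole-barley bread with both targets exact would need a negative amount; discard.
banana + avocado with both targets exact would need a negative amount; discard.
whole-barley bread + avocado with both targets exact would need a negative amount; discard.
The minimum over all feasible corners is $0.93.

$0.93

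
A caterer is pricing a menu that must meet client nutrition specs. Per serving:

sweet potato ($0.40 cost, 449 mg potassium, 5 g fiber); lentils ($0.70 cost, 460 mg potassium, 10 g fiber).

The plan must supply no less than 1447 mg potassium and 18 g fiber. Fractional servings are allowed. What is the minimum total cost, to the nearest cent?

$1.40

Check every corner: each single food scaled to meet both minima, and each pair solved so both constraints bind.
sweet potato only: max(1447/449, 18/5) = 3.6 servings → $1.44.
lentils only: max(1447/460, 18/10) = 3.146 servings → $2.20.
sweet potato + lentils with both tight: 2.826 servings and 0.3868 servings → $1.40.
The minimum over all feasible corners is $1.40.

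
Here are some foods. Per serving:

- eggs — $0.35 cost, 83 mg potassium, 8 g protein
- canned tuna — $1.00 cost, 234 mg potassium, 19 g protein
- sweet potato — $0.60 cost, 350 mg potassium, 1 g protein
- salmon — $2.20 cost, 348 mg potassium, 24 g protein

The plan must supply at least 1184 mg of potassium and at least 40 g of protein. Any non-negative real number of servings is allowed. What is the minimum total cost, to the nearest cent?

Check every corner: each single food scaled to meet both minima, and each pair solved so both constraints bind.
eggs only: max(1184/83, 40/8) = 14.27 servings → $4.99.
canned tuna only: max(1184/234, 40/19) = 5.06 servings → $5.06.
sweet potato only: max(1184/350, 40/1) = 40 servings → $24.00.
salmon only: max(1184/348, 40/24) = 3.402 servings → $7.49.
eggs + canned tuna: intersection lies outside the first quadrant.
eggs + sweet potato with both tight: 4.717 servings and 2.264 servings → $3.01.
eggs + salmon with both targets exact would need a negative amount; discard.
canned tuna + sweet potato with both tight: 1.998 servings and 2.047 servings → $3.23.
canned tuna + salmon: the both-tight solution has a negative serving — not a feasible corner.
sweet potato + salmon with both tight: 1.8 servings and 1.592 servings → $4.58.
So the least-cost plan costs $3.01.

$3.01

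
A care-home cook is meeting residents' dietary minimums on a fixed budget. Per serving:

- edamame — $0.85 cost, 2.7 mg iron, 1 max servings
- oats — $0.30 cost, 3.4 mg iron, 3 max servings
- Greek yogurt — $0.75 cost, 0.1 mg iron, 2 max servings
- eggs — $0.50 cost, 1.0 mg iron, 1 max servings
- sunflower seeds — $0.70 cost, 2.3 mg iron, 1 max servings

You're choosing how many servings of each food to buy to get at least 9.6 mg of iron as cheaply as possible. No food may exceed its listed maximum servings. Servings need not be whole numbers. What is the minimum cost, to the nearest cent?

$0.85

Cost per mg of iron: oats $0.0882, sunflower seeds $0.3043, edamame $0.3148, eggs $0.5000, Greek yogurt $7.5000.
Take 2.824 servings of oats: +9.6 mg iron for $0.85 (total $0.85, still need 0.0 mg).
Greedy by cheapest-per-mg is optimal for a single linear constraint, so the minimum cost is $0.85.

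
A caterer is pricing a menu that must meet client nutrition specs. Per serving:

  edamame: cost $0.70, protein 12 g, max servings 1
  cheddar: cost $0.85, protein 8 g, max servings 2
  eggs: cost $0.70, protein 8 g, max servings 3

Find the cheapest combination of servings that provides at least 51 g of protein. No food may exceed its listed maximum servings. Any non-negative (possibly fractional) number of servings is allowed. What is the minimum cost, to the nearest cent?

$4.39

Cost per g of protein: edamame $0.0583, eggs $0.0875, cheddar $0.1062.
Take 1 serving of edamame: +12.0 g protein for $0.70 (total $0.70, still need 39.0 g).
Take 3 servings of eggs: +24.0 g protein for $2.10 (total $2.80, still need 15.0 g).
Take 1.875 servings of cheddar: +15.0 g protein for $1.59 (total $4.39, still need 0.0 g).
Greedy by cheapest-per-g is optimal for a single linear constraint, so the minimum cost is $4.39.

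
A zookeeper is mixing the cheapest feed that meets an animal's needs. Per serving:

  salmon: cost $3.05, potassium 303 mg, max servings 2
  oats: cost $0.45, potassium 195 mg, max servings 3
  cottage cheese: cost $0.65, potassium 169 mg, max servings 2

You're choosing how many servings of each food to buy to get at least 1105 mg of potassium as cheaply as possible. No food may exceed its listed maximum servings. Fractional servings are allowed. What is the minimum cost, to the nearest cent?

$4.48

Cost per mg of potassium: oats $0.0023, cottage cheese $0.0038, salmon $0.0101.
Take 3 servings of oats: +585.0 mg potassium for $1.35 (total $1.35, still need 520.0 mg).
Take 2 servings of cottage cheese: +338.0 mg potassium for $1.30 (total $2.65, still need 182.0 mg).
Take 0.6007 servings of salmon: +182.0 mg potassium for $1.83 (total $4.48, still need 0.0 mg).
Greedy by cheapest-per-mg is optimal for a single linear constraint, so the minimum cost is $4.48.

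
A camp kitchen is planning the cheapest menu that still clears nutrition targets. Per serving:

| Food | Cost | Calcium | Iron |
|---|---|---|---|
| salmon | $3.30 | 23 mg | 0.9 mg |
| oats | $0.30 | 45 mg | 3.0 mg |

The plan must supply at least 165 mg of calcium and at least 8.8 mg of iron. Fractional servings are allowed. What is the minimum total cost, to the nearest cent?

Compare the cost at each extreme point of the feasible region.
salmon only: max(165/23, 8.8/0.9) = 9.778 servings → $32.27.
oats only: max(165/45, 8.8/3.0) = 3.667 servings → $1.10.
salmon + oats with both tight: 3.474 servings and 1.891 servings → $12.03.
So the least-cost plan costs $1.10.

$1.10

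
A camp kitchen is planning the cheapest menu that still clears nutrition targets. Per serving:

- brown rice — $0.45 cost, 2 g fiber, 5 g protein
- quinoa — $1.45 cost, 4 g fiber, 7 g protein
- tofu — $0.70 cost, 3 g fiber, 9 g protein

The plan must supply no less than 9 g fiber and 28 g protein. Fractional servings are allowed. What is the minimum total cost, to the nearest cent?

$2.18

A basic optimal solution has at most two foods positive. Try each food alone and each pair with both targets met exactly.
brown rice only: max(9/2, 28/5) = 5.6 servings → $2.52.
quinoa only: max(9/4, 28/7) = 4 servings → $5.80.
tofu only: max(9/3, 28/9) = 3.111 servings → $2.18.
brown rice + quinoa: the both-tight solution has a negative serving — not a feasible corner.
brown rice + tofu: intersection lies outside the first quadrant.
quinoa + tofu: intersection lies outside the first quadrant.
Cheapest feasible corner: $2.18.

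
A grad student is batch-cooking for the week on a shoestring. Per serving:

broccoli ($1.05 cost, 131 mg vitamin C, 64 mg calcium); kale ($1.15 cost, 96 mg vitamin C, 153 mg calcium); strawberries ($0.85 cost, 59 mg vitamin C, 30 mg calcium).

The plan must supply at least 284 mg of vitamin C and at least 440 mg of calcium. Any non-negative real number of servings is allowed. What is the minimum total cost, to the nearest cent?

For a min-cost LP with two ≥-constraints, a basic feasible solution has at most two positive variables.
broccoli only: max(284/131, 440/64) = 6.875 servings → $7.22.
kale only: max(284/96, 440/153) = 2.958 servings → $3.40.
strawberries only: max(284/59, 440/30) = 14.67 servings → $12.47.
broccoli + kale with both tight: 0.0872 servings and 2.839 servings → $3.36.
broccoli + strawberries: intersection lies outside the first quadrant.
kale + strawberries with both tight: 2.837 servings and 0.1972 servings → $3.43.
Cheapest feasible corner: $3.36.

$3.36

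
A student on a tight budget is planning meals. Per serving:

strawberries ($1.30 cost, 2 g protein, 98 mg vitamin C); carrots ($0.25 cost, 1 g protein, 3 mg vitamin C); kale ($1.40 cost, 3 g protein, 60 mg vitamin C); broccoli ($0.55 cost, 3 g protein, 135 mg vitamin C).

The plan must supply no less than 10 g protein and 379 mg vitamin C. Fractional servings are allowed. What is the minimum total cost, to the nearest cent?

$1.83

strawberries only: max(10/2, 379/98) = 5 servings → $6.50.
carrots only: max(10/1, 379/3) = 126.3 servings → $31.58.
kale only: max(10/3, 379/60) = 6.317 servings → $8.84.
broccoli only: max(10/3, 379/135) = 3.333 servings → $1.83.
strawberries + carrots with both tight: 3.793 servings and 2.413 servings → $5.53.
strawberries + kale with both tight: 3.086 servings and 1.276 servings → $5.80.
strawberries + broccoli with both targets exact would need a negative amount; discard.
carrots + kale with both targets exact would need a negative amount; discard.
carrots + broccoli with both tight: 1.69 servings and 2.77 servings → $1.95.
kale + broccoli with both tight: 0.9467 servings and 2.387 servings → $2.64.
Cheapest feasible corner: $1.83.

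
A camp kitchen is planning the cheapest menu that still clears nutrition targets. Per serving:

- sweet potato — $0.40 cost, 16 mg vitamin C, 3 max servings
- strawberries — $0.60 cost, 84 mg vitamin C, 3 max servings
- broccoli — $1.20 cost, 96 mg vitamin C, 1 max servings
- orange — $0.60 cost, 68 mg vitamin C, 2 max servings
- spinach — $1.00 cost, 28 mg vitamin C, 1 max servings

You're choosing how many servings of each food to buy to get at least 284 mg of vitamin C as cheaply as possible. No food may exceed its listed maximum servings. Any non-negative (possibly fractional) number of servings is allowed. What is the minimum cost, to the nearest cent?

Cost per mg of vitamin C: strawberries $0.0071, orange $0.0088, broccoli $0.0125, sweet potato $0.0250, spinach $0.0357.
Take 3 servings of strawberries: +252.0 mg vitamin C for $1.80 (total $1.80, still need 32.0 mg).
Take 0.4706 servings of orange: +32.0 mg vitamin C for $0.28 (total $2.08, still need 0.0 mg).
Greedy by cheapest-per-mg is optimal for a single linear constraint, so the minimum cost is $2.08.

$2.08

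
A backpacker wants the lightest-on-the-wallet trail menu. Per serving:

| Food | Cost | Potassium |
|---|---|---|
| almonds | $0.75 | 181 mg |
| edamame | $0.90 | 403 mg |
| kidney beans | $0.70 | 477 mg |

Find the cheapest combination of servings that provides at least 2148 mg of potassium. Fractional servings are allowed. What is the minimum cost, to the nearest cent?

Cost per mg of potassium: kidney beans $0.0015, edamame $0.0022, almonds $0.0041.
With no serving limits, use only kidney beans: 2148 mg / 477 mg = 4.503 servings × $0.70 = $3.15.

$3.15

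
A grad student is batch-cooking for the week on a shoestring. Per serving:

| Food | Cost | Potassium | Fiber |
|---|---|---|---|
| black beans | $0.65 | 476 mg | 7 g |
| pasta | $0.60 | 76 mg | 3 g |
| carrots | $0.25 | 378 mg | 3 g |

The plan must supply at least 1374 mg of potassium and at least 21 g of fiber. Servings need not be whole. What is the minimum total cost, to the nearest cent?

Two binding constraints pin down two serving amounts, so the optimal mix uses at most two foods. The candidates are each food alone (scaled to the tighter of potassium/fiber) and each pair with both constraints tight.
black beans only: max(1374/476, 21/7) = 3 servings → $1.95.
pasta only: max(1374/76, 21/3) = 18.08 servings → $10.85.
carrots only: max(1374/378, 21/3) = 7 servings → $1.75.
black beans + pasta with both tight: 2.819 servings and 0.4219 servings → $2.09.
black beans + carrots with both targets exact would need a negative amount; discard.
pasta + carrots with both tight: 4.212 servings and 2.788 servings → $3.22.
Cheapest feasible corner: $1.75.

$1.75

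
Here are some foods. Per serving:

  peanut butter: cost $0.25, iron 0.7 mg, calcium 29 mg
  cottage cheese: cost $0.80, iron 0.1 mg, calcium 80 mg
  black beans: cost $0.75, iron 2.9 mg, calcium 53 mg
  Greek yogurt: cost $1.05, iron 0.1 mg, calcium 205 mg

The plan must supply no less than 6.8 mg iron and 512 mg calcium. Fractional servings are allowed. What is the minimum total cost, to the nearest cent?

$3.59

A basic optimal solution has at most two foods positive. Try each food alone and each pair with both targets met exactly.
peanut butter only: max(6.8/0.7, 512/29) = 17.66 servings → $4.41.
cottage cheese only: max(6.8/0.1, 512/80) = 68 servings → $54.40.
black beans only: max(6.8/2.9, 512/53) = 9.66 servings → $7.25.
Greek yogurt only: max(6.8/0.1, 512/205) = 68 servings → $71.40.
peanut butter + cottage cheese with both tight: 9.281 servings and 3.036 servings → $4.75.
peanut butter + black beans: intersection lies outside the first quadrant.
peanut butter + Greek yogurt with both tight: 9.55 servings and 1.147 servings → $3.59.
cottage cheese + black beans with both tight: 4.96 servings and 2.174 servings → $5.60.
cottage cheese + Greek yogurt: intersection lies outside the first quadrant.
black beans + Greek yogurt with both tight: 2.279 servings and 1.908 servings → $3.71.
Cheapest feasible corner: $3.59.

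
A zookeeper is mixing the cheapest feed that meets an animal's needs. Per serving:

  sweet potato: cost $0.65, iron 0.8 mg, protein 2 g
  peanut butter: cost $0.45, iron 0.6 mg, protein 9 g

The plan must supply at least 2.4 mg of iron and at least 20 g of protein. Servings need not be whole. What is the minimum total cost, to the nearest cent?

Compare the cost at each extreme point of the feasible region.
sweet potato only: max(2.4/0.8, 20/2) = 10 servings → $6.50.
peanut butter only: max(2.4/0.6, 20/9) = 4 servings → $1.80.
sweet potato + peanut butter with both tight: 1.6 servings and 1.867 servings → $1.88.
So the least-cost plan costs $1.80.

$1.80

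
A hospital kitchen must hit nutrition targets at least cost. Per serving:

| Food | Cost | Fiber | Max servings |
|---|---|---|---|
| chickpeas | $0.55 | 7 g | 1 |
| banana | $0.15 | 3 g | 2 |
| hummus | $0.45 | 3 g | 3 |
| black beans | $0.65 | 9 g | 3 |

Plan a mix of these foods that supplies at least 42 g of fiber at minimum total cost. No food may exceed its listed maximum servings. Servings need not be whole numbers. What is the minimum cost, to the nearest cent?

Cost per g of fiber: banana $0.0500, black beans $0.0722, chickpeas $0.0786, hummus $0.1500.
Take 2 servings of banana: +6.0 g fiber for $0.30 (total $0.30, still need 36.0 g).
Take 3 servings of black beans: +27.0 g fiber for $1.95 (total $2.25, still need 9.0 g).
Take 1 serving of chickpeas: +7.0 g fiber for $0.55 (total $2.80, still need 2.0 g).
Take 0.6667 servings of hummus: +2.0 g fiber for $0.30 (total $3.10, still need 0.0 g).
Filling from the cheapest source first is optimal under one linear minimum: $3.10.

$3.10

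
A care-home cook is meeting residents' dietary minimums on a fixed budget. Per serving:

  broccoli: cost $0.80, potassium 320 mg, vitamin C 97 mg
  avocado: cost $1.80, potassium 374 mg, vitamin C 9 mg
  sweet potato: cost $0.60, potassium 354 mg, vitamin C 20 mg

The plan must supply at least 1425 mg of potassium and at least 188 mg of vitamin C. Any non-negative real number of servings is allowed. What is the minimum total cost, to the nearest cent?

$2.77

Check every corner: each single food scaled to meet both minima, and each pair solved so both constraints bind.
broccoli only: max(1425/320, 188/97) = 4.453 servings → $3.56.
avocado only: max(1425/374, 188/9) = 20.89 servings → $37.60.
sweet potato only: max(1425/354, 188/20) = 9.4 servings → $5.64.
broccoli + avocado with both tight: 1.721 servings and 2.337 servings → $5.58.
broccoli + sweet potato with both tight: 1.362 servings and 2.794 servings → $2.77.
avocado + sweet potato: intersection lies outside the first quadrant.
Cheapest feasible corner: $2.77.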